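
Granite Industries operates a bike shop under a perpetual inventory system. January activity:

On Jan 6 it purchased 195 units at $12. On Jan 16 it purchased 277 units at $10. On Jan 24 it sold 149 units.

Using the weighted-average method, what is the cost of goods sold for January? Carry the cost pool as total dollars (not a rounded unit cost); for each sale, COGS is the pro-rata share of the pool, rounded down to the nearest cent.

COGS = $1,613.11

After Jan 6: 195 on hand, pool $2,340.00 (≈ $12.0000 each)
After Jan 16: 472 on hand, pool $5,110.00 (≈ $10.8263 each)
Jan 24, sell 149: 149/472 × $5,110.00 → $1,613.11
Ending inventory (cost pool remaining) = $3,496.89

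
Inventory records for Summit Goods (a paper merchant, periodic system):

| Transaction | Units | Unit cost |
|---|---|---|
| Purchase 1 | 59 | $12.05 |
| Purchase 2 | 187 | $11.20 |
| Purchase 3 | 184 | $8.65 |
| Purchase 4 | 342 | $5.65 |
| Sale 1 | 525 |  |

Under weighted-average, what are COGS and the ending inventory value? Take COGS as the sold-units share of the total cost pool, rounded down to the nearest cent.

COGS = $4,304.21; ending inventory = $2,025.04

Sale 1, sell 525: 525/772 × $6,329.25 → $4,304.21
Ending inventory (cost pool remaining) = $2,025.04
Check: goods available $6,329.25 = COGS $4,304.21 + ending $2,025.04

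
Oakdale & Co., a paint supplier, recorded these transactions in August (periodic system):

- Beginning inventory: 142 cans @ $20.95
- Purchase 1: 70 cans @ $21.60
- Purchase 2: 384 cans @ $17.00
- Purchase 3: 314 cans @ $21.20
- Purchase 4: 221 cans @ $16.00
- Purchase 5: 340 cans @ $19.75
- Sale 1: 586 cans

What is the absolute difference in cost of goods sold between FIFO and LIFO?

FIFO COGS: 142 @ $20.95 + 70 @ $21.60 + 374 @ $17.00 = $10,844.90
LIFO COGS: 340 @ $19.75 + 221 @ $16.00 + 25 @ $21.20 = $10,781.00
Difference = |$10,844.90 − $10,781.00| = $63.90

$63.90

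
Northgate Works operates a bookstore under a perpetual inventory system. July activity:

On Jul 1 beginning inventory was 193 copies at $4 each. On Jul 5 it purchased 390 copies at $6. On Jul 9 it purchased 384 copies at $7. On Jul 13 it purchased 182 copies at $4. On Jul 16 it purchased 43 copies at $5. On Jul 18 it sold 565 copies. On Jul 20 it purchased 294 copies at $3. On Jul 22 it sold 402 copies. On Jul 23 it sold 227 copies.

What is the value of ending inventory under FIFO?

Ending inventory = $876

Jul 18, 565 sold [FIFO — oldest first]: 193 @ $4 + 372 @ $6 = $3,004
Jul 22, 402 sold [FIFO — oldest first]: 18 @ $6 + 384 @ $7 = $2,796
Jul 23, 227 sold [FIFO — oldest first]: 182 @ $4 + 43 @ $5 + 2 @ $3 = $949
Total COGS = $3,004 + $2,796 + $949 = $6,749
Ending inventory: 292 @ $3 = $876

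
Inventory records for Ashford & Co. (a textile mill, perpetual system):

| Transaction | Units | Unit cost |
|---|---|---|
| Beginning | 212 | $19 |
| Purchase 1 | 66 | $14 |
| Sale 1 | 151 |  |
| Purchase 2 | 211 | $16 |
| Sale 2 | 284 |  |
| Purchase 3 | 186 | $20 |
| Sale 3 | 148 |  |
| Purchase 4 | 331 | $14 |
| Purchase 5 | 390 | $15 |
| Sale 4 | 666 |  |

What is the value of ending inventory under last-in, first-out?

Ending inventory = $2,556

Sale 1 (151) [LIFO — newest first]: 66 @ $14 + 85 @ $19 = $2,539
Sale 2 (284) [LIFO — newest first]: 211 @ $16 + 73 @ $19 = $4,763
Sale 3 (148) [LIFO — newest first]: 148 @ $20 = $2,960
Sale 4 (666) [LIFO — newest first]: 390 @ $15 + 276 @ $14 = $9,714
Total COGS = $2,539 + $4,763 + $2,960 + $9,714 = $19,976
Ending inventory: 54 @ $19 + 38 @ $20 + 55 @ $14 = $2,556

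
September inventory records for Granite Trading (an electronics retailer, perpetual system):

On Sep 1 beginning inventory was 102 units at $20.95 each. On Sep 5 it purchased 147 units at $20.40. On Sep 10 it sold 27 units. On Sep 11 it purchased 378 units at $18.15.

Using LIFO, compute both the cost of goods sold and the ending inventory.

Sep 10, 27 sold [LIFO — newest first]: 27 @ $20.40 = $550.80
Ending inventory: 102 @ $20.95 + 120 @ $20.40 + 378 @ $18.15 = $11,445.60

COGS = $550.80; ending inventory = $11,445.60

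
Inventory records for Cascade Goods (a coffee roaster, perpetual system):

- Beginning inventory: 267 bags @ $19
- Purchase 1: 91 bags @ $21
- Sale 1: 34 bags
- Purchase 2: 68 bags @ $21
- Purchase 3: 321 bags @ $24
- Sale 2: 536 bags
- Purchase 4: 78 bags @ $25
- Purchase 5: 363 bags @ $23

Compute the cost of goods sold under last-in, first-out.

Sale 1 (34) [LIFO — newest first]: 34 @ $21 = $714
Sale 2 (536) [LIFO — newest first]: 321 @ $24 + 68 @ $21 + 57 @ $21 + 90 @ $19 = $12,039
Total COGS = $714 + $12,039 = $12,753
Ending inventory: 177 @ $19 + 78 @ $25 + 363 @ $23 = $13,662
Check: goods available $26,415 = COGS $12,753 + ending $13,662

COGS = $12,753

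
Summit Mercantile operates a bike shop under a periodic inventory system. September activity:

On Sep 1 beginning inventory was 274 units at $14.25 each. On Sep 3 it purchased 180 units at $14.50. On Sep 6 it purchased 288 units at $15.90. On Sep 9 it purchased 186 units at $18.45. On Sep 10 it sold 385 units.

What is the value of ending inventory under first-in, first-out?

Sep 10, 385 sold [FIFO — oldest first]: 274 @ $14.25 + 111 @ $14.50 = $5,514.00
Ending inventory: 69 @ $14.50 + 288 @ $15.90 + 186 @ $18.45 = $9,011.40

Ending inventory = $9,011.40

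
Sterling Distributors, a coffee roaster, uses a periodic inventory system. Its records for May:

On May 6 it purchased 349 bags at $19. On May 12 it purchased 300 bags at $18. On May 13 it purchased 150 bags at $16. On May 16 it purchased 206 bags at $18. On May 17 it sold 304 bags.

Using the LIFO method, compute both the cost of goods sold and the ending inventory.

COGS = $5,276; ending inventory = $12,863

May 17, 304 sold [LIFO — newest first]: 206 @ $18 + 98 @ $16 = $5,276
Ending inventory: 349 @ $19 + 300 @ $18 + 52 @ $16 = $12,863
Check: goods available $18,139 = COGS $5,276 + ending $12,863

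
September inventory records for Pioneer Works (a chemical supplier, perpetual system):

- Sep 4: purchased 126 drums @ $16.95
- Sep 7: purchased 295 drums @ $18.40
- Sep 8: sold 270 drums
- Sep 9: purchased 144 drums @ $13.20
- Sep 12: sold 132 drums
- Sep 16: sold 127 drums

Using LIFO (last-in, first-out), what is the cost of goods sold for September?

Sep 8, 270 sold [LIFO — newest first]: 270 @ $18.40 = $4,968.00
Sep 12, 132 sold [LIFO — newest first]: 132 @ $13.20 = $1,742.40
Sep 16, 127 sold [LIFO — newest first]: 12 @ $13.20 + 25 @ $18.40 + 90 @ $16.95 = $2,143.90
Total COGS = $4,968.00 + $1,742.40 + $2,143.90 = $8,854.30
Ending inventory: 36 @ $16.95 = $610.20

COGS = $8,854.30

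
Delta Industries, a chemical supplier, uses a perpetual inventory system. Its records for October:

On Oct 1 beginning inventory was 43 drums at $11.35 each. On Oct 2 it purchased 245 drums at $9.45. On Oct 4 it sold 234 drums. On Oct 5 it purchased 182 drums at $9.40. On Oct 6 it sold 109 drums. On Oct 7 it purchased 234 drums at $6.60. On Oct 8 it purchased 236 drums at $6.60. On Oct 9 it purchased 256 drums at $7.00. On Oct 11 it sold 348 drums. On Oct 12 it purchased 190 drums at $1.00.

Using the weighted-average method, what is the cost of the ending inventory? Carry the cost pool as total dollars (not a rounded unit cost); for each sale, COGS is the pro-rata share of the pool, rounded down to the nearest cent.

Ending inventory = $3,799.90

After Oct 1: 43 on hand, pool $488.05 (≈ $11.3500 each)
After Oct 2: 288 on hand, pool $2,803.30 (≈ $9.7337 each)
Oct 4, sell 234: 234/288 × $2,803.30 → $2,277.68
After Oct 5: 236 on hand, pool $2,236.42 (≈ $9.4764 each)
Oct 6, sell 109: 109/236 × $2,236.42 → $1,032.92
After Oct 7: 361 on hand, pool $2,747.90 (≈ $7.6119 each)
After Oct 8: 597 on hand, pool $4,305.50 (≈ $7.2119 each)
After Oct 9: 853 on hand, pool $6,097.50 (≈ $7.1483 each)
Oct 11, sell 348: 348/853 × $6,097.50 → $2,487.60
After Oct 12: 695 on hand, pool $3,799.90 (≈ $5.4675 each)
Total COGS = $2,277.68 + $1,032.92 + $2,487.60 = $5,798.20
Ending inventory (cost pool remaining) = $3,799.90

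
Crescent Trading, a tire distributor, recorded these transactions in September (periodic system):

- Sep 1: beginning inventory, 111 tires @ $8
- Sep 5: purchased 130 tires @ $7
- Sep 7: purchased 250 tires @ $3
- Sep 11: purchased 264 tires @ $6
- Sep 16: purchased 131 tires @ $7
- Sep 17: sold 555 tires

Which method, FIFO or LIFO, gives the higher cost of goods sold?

LIFO

FIFO COGS: 111 @ $8 + 130 @ $7 + 250 @ $3 + 64 @ $6 = $2,932
LIFO COGS: 131 @ $7 + 264 @ $6 + 160 @ $3 = $2,981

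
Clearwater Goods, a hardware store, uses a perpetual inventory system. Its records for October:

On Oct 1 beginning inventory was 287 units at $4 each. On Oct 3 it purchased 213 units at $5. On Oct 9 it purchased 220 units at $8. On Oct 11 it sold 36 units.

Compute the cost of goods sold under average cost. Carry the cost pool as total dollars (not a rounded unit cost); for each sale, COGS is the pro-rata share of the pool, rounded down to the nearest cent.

COGS = $198.65

After Oct 1: 287 on hand, pool $1,148.00 (≈ $4.0000 each)
After Oct 3: 500 on hand, pool $2,213.00 (≈ $4.4260 each)
After Oct 9: 720 on hand, pool $3,973.00 (≈ $5.5181 each)
Oct 11, sell 36: 36/720 × $3,973.00 → $198.65
Ending inventory (cost pool remaining) = $3,774.35
Check: goods available $3,973.00 = COGS $198.65 + ending $3,774.35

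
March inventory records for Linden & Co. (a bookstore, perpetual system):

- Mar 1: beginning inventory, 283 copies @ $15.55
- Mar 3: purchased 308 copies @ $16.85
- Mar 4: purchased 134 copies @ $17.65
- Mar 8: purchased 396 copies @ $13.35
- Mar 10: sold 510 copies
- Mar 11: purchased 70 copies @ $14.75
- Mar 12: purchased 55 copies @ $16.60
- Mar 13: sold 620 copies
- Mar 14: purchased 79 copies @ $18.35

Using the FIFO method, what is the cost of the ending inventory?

Ending inventory = $3,262.40

Mar 10, 510 sold [FIFO — oldest first]: 283 @ $15.55 + 227 @ $16.85 = $8,225.60
Mar 13, 620 sold [FIFO — oldest first]: 81 @ $16.85 + 134 @ $17.65 + 396 @ $13.35 + 9 @ $14.75 = $9,149.30
Total COGS = $8,225.60 + $9,149.30 = $17,374.90
Ending inventory: 61 @ $14.75 + 55 @ $16.60 + 79 @ $18.35 = $3,262.40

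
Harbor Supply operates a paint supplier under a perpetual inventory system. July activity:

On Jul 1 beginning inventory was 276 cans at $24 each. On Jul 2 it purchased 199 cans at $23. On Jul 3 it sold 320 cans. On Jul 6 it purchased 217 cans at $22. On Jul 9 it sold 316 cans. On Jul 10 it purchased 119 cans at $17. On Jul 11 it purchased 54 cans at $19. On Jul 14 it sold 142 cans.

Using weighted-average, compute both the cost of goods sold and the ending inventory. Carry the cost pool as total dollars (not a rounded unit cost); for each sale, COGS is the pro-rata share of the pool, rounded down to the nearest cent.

After Jul 1: 276 on hand, pool $6,624.00 (≈ $24.0000 each)
After Jul 2: 475 on hand, pool $11,201.00 (≈ $23.5811 each)
Jul 3, sell 320: 320/475 × $11,201.00 → $7,545.93
After Jul 6: 372 on hand, pool $8,429.07 (≈ $22.6588 each)
Jul 9, sell 316: 316/372 × $8,429.07 → $7,160.17
After Jul 10: 175 on hand, pool $3,291.90 (≈ $18.8109 each)
After Jul 11: 229 on hand, pool $4,317.90 (≈ $18.8555 each)
Jul 14, sell 142: 142/229 × $4,317.90 → $2,677.47
Total COGS = $7,545.93 + $7,160.17 + $2,677.47 = $17,383.57
Ending inventory (cost pool remaining) = $1,640.43
Check: goods available $19,024.00 = COGS $17,383.57 + ending $1,640.43

COGS = $17,383.57; ending inventory = $1,640.43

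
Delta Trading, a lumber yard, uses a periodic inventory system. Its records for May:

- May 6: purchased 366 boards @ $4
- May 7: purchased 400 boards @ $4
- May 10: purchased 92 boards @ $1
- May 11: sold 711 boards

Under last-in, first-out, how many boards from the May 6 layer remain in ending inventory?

147

May 11, 711 sold [LIFO — newest first]: 92 @ $1 + 400 @ $4 + 219 @ $4 = $2,568
Ending inventory: 147 @ $4 = $588
Check: goods available $3,156 = COGS $2,568 + ending $588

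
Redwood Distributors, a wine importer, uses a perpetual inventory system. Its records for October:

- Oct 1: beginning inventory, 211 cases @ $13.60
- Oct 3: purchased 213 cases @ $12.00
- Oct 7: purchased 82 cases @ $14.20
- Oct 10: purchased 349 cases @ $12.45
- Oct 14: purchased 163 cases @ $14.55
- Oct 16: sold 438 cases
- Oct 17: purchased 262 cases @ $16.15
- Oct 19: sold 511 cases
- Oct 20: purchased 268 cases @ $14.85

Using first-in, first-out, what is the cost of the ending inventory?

Ending inventory = $9,215.05

Oct 16, 438 sold [FIFO — oldest first]: 211 @ $13.60 + 213 @ $12.00 + 14 @ $14.20 = $5,624.40
Oct 19, 511 sold [FIFO — oldest first]: 68 @ $14.20 + 349 @ $12.45 + 94 @ $14.55 = $6,678.35
Total COGS = $5,624.40 + $6,678.35 = $12,302.75
Ending inventory: 69 @ $14.55 + 262 @ $16.15 + 268 @ $14.85 = $9,215.05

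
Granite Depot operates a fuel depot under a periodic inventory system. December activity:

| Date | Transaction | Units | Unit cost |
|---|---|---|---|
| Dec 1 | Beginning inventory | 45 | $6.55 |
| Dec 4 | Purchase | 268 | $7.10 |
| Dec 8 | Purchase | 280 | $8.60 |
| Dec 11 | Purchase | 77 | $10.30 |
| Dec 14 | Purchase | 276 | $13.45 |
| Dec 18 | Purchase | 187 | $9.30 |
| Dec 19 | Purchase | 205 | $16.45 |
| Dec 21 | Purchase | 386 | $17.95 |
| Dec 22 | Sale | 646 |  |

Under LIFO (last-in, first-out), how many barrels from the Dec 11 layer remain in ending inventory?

Dec 22, 646 sold [LIFO — newest first]: 386 @ $17.95 + 205 @ $16.45 + 55 @ $9.30 = $10,812.45
Ending inventory: 45 @ $6.55 + 268 @ $7.10 + 280 @ $8.60 + 77 @ $10.30 + 276 @ $13.45 + 132 @ $9.30 = $10,338.45
Check: goods available $21,150.90 = COGS $10,812.45 + ending $10,338.45

77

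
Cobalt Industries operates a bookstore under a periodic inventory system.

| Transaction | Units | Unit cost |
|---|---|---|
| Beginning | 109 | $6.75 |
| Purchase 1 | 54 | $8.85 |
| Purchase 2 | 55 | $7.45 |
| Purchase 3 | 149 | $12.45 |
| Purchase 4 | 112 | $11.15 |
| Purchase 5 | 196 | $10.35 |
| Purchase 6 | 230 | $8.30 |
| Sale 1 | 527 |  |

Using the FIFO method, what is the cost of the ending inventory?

Sale 1 (527) [FIFO — oldest first]: 109 @ $6.75 + 54 @ $8.85 + 55 @ $7.45 + 149 @ $12.45 + 112 @ $11.15 + 48 @ $10.35 = $5,224.05
Ending inventory: 148 @ $10.35 + 230 @ $8.30 = $3,440.80

Ending inventory = $3,440.80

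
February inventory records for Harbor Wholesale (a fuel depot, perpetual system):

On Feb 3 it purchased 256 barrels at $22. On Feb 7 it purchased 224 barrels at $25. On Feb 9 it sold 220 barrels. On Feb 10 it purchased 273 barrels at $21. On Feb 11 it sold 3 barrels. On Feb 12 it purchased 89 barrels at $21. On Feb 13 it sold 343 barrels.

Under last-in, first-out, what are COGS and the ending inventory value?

Feb 9, 220 sold [LIFO — newest first]: 220 @ $25 = $5,500
Feb 11, 3 sold [LIFO — newest first]: 3 @ $21 = $63
Feb 13, 343 sold [LIFO — newest first]: 89 @ $21 + 254 @ $21 = $7,203
Total COGS = $5,500 + $63 + $7,203 = $12,766
Ending inventory: 256 @ $22 + 4 @ $25 + 16 @ $21 = $6,068

COGS = $12,766; ending inventory = $6,068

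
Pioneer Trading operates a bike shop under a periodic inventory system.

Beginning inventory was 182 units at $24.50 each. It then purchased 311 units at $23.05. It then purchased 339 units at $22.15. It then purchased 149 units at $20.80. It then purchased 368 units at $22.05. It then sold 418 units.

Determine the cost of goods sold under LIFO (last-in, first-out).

Sale 1 (418) [LIFO — newest first]: 368 @ $22.05 + 50 @ $20.80 = $9,154.40
Ending inventory: 182 @ $24.50 + 311 @ $23.05 + 339 @ $22.15 + 99 @ $20.80 = $21,195.60
Check: goods available $30,350.00 = COGS $9,154.40 + ending $21,195.60

COGS = $9,154.40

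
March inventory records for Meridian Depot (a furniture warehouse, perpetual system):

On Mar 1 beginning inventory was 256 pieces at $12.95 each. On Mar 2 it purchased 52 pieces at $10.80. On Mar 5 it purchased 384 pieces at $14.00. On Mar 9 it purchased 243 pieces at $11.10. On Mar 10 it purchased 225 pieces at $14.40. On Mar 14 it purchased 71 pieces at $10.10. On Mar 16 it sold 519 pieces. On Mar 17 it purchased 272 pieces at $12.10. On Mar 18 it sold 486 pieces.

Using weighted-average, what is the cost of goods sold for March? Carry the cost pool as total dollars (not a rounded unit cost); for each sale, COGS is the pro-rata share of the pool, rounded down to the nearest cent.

After Mar 1: 256 on hand, pool $3,315.20 (≈ $12.9500 each)
After Mar 2: 308 on hand, pool $3,876.80 (≈ $12.5870 each)
After Mar 5: 692 on hand, pool $9,252.80 (≈ $13.3711 each)
After Mar 9: 935 on hand, pool $11,950.10 (≈ $12.7809 each)
After Mar 10: 1160 on hand, pool $15,190.10 (≈ $13.0949 each)
After Mar 14: 1231 on hand, pool $15,907.20 (≈ $12.9222 each)
Mar 16, sell 519: 519/1231 × $15,907.20 → $6,706.60
After Mar 17: 984 on hand, pool $12,491.80 (≈ $12.6949 each)
Mar 18, sell 486: 486/984 × $12,491.80 → $6,169.73
Total COGS = $6,706.60 + $6,169.73 = $12,876.33
Ending inventory (cost pool remaining) = $6,322.07

COGS = $12,876.33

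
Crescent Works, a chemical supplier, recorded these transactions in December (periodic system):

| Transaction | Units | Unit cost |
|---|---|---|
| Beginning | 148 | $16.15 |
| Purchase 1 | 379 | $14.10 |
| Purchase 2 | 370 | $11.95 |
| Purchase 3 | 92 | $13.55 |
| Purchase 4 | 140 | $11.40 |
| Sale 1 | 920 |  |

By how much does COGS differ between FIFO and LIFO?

FIFO COGS: 148 @ $16.15 + 379 @ $14.10 + 370 @ $11.95 + 23 @ $13.55 = $12,467.25
LIFO COGS: 140 @ $11.40 + 92 @ $13.55 + 370 @ $11.95 + 318 @ $14.10 = $11,747.90
Difference = |$12,467.25 − $11,747.90| = $719.35

$719.35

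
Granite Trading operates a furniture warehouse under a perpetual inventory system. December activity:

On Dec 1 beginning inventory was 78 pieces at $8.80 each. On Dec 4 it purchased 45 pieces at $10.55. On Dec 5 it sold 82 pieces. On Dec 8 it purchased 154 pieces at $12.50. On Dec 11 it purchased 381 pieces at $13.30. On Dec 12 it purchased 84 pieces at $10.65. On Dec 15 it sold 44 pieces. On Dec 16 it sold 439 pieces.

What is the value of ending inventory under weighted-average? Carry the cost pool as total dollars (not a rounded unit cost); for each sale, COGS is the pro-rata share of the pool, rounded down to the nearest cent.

Ending inventory = $2,218.93

After Dec 1: 78 on hand, pool $686.40 (≈ $8.8000 each)
After Dec 4: 123 on hand, pool $1,161.15 (≈ $9.4402 each)
Dec 5, sell 82: 82/123 × $1,161.15 → $774.10
After Dec 8: 195 on hand, pool $2,312.05 (≈ $11.8567 each)
After Dec 11: 576 on hand, pool $7,379.35 (≈ $12.8114 each)
After Dec 12: 660 on hand, pool $8,273.95 (≈ $12.5363 each)
Dec 15, sell 44: 44/660 × $8,273.95 → $551.59
Dec 16, sell 439: 439/616 × $7,722.36 → $5,503.43
Total COGS = $774.10 + $551.59 + $5,503.43 = $6,829.12
Ending inventory (cost pool remaining) = $2,218.93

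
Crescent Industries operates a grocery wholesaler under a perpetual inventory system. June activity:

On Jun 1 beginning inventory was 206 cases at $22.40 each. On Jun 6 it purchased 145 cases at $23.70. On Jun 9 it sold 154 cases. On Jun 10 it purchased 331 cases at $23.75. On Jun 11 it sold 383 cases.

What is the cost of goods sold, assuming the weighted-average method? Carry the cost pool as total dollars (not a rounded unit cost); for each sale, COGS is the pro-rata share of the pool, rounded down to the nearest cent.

COGS = $12,512.38

After Jun 1: 206 on hand, pool $4,614.40 (≈ $22.4000 each)
After Jun 6: 351 on hand, pool $8,050.90 (≈ $22.9370 each)
Jun 9, sell 154: 154/351 × $8,050.90 → $3,532.30
After Jun 10: 528 on hand, pool $12,379.85 (≈ $23.4467 each)
Jun 11, sell 383: 383/528 × $12,379.85 → $8,980.08
Total COGS = $3,532.30 + $8,980.08 = $12,512.38
Ending inventory (cost pool remaining) = $3,399.77
Check: goods available $15,912.15 = COGS $12,512.38 + ending $3,399.77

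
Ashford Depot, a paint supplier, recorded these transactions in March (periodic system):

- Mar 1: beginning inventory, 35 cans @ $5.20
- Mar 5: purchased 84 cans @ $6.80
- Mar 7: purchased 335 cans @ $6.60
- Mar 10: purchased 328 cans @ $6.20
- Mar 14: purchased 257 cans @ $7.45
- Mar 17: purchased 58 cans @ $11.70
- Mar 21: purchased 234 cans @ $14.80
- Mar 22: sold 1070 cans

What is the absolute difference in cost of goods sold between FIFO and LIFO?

$2,088.70

FIFO COGS: 35 @ $5.20 + 84 @ $6.80 + 335 @ $6.60 + 328 @ $6.20 + 257 @ $7.45 + 31 @ $11.70 = $7,275.15
LIFO COGS: 234 @ $14.80 + 58 @ $11.70 + 257 @ $7.45 + 328 @ $6.20 + 193 @ $6.60 = $9,363.85
Difference = |$7,275.15 − $9,363.85| = $2,088.70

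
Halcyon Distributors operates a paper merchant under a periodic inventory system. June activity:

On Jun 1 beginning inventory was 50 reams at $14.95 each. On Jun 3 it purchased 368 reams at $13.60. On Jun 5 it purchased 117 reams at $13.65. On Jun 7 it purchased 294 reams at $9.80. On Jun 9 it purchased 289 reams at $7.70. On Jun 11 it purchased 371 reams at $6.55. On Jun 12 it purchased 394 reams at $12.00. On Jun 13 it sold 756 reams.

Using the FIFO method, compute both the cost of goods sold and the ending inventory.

COGS = $9,515.15; ending inventory = $10,098.75

Jun 13, 756 sold [FIFO — oldest first]: 50 @ $14.95 + 368 @ $13.60 + 117 @ $13.65 + 221 @ $9.80 = $9,515.15
Ending inventory: 73 @ $9.80 + 289 @ $7.70 + 371 @ $6.55 + 394 @ $12.00 = $10,098.75
Check: goods available $19,613.90 = COGS $9,515.15 + ending $10,098.75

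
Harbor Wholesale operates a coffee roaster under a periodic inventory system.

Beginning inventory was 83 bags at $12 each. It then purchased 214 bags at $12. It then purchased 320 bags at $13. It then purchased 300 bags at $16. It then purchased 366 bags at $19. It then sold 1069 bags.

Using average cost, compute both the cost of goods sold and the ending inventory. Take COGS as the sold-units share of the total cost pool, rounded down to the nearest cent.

COGS = $16,229.13; ending inventory = $3,248.87

Sale 1, sell 1069: 1069/1283 × $19,478.00 → $16,229.13
Ending inventory (cost pool remaining) = $3,248.87
Check: goods available $19,478.00 = COGS $16,229.13 + ending $3,248.87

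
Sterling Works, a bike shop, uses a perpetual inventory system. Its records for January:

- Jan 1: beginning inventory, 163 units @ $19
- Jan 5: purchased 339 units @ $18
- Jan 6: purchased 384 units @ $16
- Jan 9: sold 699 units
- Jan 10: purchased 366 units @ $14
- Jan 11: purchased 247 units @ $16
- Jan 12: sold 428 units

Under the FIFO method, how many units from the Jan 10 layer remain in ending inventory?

Jan 9, 699 sold [FIFO — oldest first]: 163 @ $19 + 339 @ $18 + 197 @ $16 = $12,351
Jan 12, 428 sold [FIFO — oldest first]: 187 @ $16 + 241 @ $14 = $6,366
Total COGS = $12,351 + $6,366 = $18,717
Ending inventory: 125 @ $14 + 247 @ $16 = $5,702

125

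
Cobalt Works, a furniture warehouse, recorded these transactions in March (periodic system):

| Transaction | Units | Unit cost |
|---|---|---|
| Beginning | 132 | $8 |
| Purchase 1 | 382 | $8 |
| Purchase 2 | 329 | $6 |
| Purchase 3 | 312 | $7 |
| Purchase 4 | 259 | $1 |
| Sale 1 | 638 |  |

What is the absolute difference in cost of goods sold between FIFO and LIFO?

FIFO COGS: 132 @ $8 + 382 @ $8 + 124 @ $6 = $4,856
LIFO COGS: 259 @ $1 + 312 @ $7 + 67 @ $6 = $2,845
Difference = |$4,856 − $2,845| = $2,011

$2,011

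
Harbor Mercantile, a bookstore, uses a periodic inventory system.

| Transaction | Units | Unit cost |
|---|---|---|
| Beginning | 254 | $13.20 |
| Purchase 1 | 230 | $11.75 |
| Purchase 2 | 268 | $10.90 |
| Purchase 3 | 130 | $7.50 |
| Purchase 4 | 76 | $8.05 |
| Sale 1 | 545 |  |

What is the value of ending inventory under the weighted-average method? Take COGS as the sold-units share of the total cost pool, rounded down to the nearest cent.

Ending inventory = $4,553.91

Sale 1, sell 545: 545/958 × $10,563.30 → $6,009.39
Ending inventory (cost pool remaining) = $4,553.91
Check: goods available $10,563.30 = COGS $6,009.39 + ending $4,553.91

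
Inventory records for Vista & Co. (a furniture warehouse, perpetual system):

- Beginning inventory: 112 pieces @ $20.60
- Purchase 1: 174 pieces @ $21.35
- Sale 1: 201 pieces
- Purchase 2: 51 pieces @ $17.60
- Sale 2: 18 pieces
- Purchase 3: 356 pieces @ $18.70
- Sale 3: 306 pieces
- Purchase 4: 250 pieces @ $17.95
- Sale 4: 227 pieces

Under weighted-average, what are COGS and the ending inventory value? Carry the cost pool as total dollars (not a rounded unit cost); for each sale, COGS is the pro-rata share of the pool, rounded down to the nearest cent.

COGS = $14,558.11; ending inventory = $3,506.29

After Beginning: 112 on hand, pool $2,307.20 (≈ $20.6000 each)
After Purchase 1: 286 on hand, pool $6,022.10 (≈ $21.0563 each)
Sale 1, sell 201: 201/286 × $6,022.10 → $4,232.31
After Purchase 2: 136 on hand, pool $2,687.39 (≈ $19.7602 each)
Sale 2, sell 18: 18/136 × $2,687.39 → $355.68
After Purchase 3: 474 on hand, pool $8,988.91 (≈ $18.9639 each)
Sale 3, sell 306: 306/474 × $8,988.91 → $5,802.96
After Purchase 4: 418 on hand, pool $7,673.45 (≈ $18.3575 each)
Sale 4, sell 227: 227/418 × $7,673.45 → $4,167.16
Total COGS = $4,232.31 + $355.68 + $5,802.96 + $4,167.16 = $14,558.11
Ending inventory (cost pool remaining) = $3,506.29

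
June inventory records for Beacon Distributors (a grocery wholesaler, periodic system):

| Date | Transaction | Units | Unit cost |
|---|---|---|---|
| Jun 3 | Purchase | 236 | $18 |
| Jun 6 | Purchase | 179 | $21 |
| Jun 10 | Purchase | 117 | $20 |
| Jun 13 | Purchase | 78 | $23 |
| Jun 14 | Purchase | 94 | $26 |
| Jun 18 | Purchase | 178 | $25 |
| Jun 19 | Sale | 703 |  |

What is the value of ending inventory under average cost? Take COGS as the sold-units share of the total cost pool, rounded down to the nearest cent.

Jun 19, sell 703: 703/882 × $19,035.00 → $15,171.88
Ending inventory (cost pool remaining) = $3,863.12

Ending inventory = $3,863.12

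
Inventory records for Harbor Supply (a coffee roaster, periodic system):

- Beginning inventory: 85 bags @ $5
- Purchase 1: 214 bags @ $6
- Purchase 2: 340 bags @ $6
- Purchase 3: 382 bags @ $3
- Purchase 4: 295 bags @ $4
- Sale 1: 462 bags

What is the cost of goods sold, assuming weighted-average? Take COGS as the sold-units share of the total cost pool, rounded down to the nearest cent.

COGS = $2,132.71

Sale 1, sell 462: 462/1316 × $6,075.00 → $2,132.71
Ending inventory (cost pool remaining) = $3,942.29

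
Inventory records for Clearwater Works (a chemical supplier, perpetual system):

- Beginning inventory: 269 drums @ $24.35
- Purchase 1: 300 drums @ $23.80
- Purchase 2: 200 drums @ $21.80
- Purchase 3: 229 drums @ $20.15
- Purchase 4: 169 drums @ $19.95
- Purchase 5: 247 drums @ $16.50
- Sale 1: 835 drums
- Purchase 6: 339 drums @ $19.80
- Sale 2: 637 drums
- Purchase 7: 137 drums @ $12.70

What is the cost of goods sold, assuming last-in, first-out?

Sale 1 (835) [LIFO — newest first]: 247 @ $16.50 + 169 @ $19.95 + 229 @ $20.15 + 190 @ $21.80 = $16,203.40
Sale 2 (637) [LIFO — newest first]: 339 @ $19.80 + 10 @ $21.80 + 288 @ $23.80 = $13,784.60
Total COGS = $16,203.40 + $13,784.60 = $29,988.00
Ending inventory: 269 @ $24.35 + 12 @ $23.80 + 137 @ $12.70 = $8,575.65
Check: goods available $38,563.65 = COGS $29,988.00 + ending $8,575.65

COGS = $29,988.00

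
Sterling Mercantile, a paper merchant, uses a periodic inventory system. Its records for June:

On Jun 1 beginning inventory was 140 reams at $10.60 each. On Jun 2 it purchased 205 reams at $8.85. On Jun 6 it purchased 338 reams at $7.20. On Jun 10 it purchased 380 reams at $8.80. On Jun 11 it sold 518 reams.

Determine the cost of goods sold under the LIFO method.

COGS = $4,337.60

Jun 11, 518 sold [LIFO — newest first]: 380 @ $8.80 + 138 @ $7.20 = $4,337.60
Ending inventory: 140 @ $10.60 + 205 @ $8.85 + 200 @ $7.20 = $4,738.25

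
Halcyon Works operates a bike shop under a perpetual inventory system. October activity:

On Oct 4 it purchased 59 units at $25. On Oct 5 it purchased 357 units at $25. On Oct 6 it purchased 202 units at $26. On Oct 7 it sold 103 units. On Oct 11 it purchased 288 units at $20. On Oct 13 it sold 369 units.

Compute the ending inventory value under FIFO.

Ending inventory = $9,556

Oct 7, 103 sold [FIFO — oldest first]: 59 @ $25 + 44 @ $25 = $2,575
Oct 13, 369 sold [FIFO — oldest first]: 313 @ $25 + 56 @ $26 = $9,281
Total COGS = $2,575 + $9,281 = $11,856
Ending inventory: 146 @ $26 + 288 @ $20 = $9,556
Check: goods available $21,412 = COGS $11,856 + ending $9,556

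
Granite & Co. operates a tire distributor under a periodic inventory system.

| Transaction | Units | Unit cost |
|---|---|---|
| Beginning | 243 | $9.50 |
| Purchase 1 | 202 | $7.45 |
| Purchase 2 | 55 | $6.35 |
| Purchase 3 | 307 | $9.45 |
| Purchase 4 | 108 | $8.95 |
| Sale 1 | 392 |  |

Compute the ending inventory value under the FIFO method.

Sale 1 (392) [FIFO — oldest first]: 243 @ $9.50 + 149 @ $7.45 = $3,418.55
Ending inventory: 53 @ $7.45 + 55 @ $6.35 + 307 @ $9.45 + 108 @ $8.95 = $4,611.85
Check: goods available $8,030.40 = COGS $3,418.55 + ending $4,611.85

Ending inventory = $4,611.85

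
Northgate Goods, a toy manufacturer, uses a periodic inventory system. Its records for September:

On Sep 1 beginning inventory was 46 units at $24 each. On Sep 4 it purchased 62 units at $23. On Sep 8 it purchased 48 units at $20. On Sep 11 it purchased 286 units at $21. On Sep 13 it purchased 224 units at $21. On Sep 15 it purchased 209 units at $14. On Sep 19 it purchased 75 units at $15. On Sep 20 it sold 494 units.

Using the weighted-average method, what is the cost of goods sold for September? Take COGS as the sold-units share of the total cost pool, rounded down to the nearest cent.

Sep 20, sell 494: 494/950 × $18,251.00 → $9,490.52
Ending inventory (cost pool remaining) = $8,760.48

COGS = $9,490.52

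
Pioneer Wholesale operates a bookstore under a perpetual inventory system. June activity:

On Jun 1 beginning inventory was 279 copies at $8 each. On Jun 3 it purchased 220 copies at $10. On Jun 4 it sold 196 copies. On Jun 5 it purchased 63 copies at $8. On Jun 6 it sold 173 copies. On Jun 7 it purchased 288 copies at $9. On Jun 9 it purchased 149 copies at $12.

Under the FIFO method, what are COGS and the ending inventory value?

COGS = $3,132; ending inventory = $6,184

Jun 4, 196 sold [FIFO — oldest first]: 196 @ $8 = $1,568
Jun 6, 173 sold [FIFO — oldest first]: 83 @ $8 + 90 @ $10 = $1,564
Total COGS = $1,568 + $1,564 = $3,132
Ending inventory: 130 @ $10 + 63 @ $8 + 288 @ $9 + 149 @ $12 = $6,184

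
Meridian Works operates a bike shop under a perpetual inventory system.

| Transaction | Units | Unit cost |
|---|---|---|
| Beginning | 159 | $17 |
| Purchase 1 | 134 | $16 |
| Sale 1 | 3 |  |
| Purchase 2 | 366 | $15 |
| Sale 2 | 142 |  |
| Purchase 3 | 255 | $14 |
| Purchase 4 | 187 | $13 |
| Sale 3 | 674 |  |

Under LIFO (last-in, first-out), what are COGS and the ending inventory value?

COGS = $11,667; ending inventory = $4,671

Sale 1 (3) [LIFO — newest first]: 3 @ $16 = $48
Sale 2 (142) [LIFO — newest first]: 142 @ $15 = $2,130
Sale 3 (674) [LIFO — newest first]: 187 @ $13 + 255 @ $14 + 224 @ $15 + 8 @ $16 = $9,489
Total COGS = $48 + $2,130 + $9,489 = $11,667
Ending inventory: 159 @ $17 + 123 @ $16 = $4,671
Check: goods available $16,338 = COGS $11,667 + ending $4,671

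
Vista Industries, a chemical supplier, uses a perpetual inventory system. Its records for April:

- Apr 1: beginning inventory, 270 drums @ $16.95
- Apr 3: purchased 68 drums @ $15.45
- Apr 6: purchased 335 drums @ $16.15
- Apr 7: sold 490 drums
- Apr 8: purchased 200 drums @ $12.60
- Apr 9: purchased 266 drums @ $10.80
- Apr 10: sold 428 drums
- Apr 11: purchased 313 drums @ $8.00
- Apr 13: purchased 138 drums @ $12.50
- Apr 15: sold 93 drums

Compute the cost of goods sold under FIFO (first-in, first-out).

Apr 7, 490 sold [FIFO — oldest first]: 270 @ $16.95 + 68 @ $15.45 + 152 @ $16.15 = $8,081.90
Apr 10, 428 sold [FIFO — oldest first]: 183 @ $16.15 + 200 @ $12.60 + 45 @ $10.80 = $5,961.45
Apr 15, 93 sold [FIFO — oldest first]: 93 @ $10.80 = $1,004.40
Total COGS = $8,081.90 + $5,961.45 + $1,004.40 = $15,047.75
Ending inventory: 128 @ $10.80 + 313 @ $8.00 + 138 @ $12.50 = $5,611.40
Check: goods available $20,659.15 = COGS $15,047.75 + ending $5,611.40

COGS = $15,047.75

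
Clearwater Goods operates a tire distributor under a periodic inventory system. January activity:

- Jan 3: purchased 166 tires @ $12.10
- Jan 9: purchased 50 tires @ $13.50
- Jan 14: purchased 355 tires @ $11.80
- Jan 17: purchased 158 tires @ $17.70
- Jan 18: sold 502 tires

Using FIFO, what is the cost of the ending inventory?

Ending inventory = $3,610.80

Jan 18, 502 sold [FIFO — oldest first]: 166 @ $12.10 + 50 @ $13.50 + 286 @ $11.80 = $6,058.40
Ending inventory: 69 @ $11.80 + 158 @ $17.70 = $3,610.80
Check: goods available $9,669.20 = COGS $6,058.40 + ending $3,610.80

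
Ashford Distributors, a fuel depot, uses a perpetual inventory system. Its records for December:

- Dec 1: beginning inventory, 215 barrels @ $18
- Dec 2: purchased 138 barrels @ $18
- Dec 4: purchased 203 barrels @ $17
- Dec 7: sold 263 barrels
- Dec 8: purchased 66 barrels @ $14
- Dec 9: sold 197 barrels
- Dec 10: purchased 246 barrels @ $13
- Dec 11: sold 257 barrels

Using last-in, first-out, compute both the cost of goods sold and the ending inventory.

Dec 7, 263 sold [LIFO — newest first]: 203 @ $17 + 60 @ $18 = $4,531
Dec 9, 197 sold [LIFO — newest first]: 66 @ $14 + 78 @ $18 + 53 @ $18 = $3,282
Dec 11, 257 sold [LIFO — newest first]: 246 @ $13 + 11 @ $18 = $3,396
Total COGS = $4,531 + $3,282 + $3,396 = $11,209
Ending inventory: 151 @ $18 = $2,718
Check: goods available $13,927 = COGS $11,209 + ending $2,718

COGS = $11,209; ending inventory = $2,718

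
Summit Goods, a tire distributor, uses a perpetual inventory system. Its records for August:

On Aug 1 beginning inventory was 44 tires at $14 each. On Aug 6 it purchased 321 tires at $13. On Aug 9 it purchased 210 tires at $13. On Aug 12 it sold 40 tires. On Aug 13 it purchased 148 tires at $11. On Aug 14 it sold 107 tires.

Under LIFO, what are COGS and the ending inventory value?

Aug 12, 40 sold [LIFO — newest first]: 40 @ $13 = $520
Aug 14, 107 sold [LIFO — newest first]: 107 @ $11 = $1,177
Total COGS = $520 + $1,177 = $1,697
Ending inventory: 44 @ $14 + 321 @ $13 + 170 @ $13 + 41 @ $11 = $7,450

COGS = $1,697; ending inventory = $7,450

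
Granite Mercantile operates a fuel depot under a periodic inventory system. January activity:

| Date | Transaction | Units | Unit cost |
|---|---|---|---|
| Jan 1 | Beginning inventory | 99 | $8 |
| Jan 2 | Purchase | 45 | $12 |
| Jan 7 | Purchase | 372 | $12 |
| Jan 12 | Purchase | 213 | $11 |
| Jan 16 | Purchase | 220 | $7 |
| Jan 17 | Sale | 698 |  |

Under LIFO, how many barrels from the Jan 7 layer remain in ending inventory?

107

Jan 17, 698 sold [LIFO — newest first]: 220 @ $7 + 213 @ $11 + 265 @ $12 = $7,063
Ending inventory: 99 @ $8 + 45 @ $12 + 107 @ $12 = $2,616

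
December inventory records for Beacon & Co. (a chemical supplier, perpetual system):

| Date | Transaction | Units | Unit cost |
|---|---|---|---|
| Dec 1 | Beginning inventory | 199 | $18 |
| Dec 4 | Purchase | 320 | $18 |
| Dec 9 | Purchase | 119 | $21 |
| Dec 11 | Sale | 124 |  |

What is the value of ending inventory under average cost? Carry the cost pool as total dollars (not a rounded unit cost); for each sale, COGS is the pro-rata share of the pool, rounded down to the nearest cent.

Ending inventory = $9,539.62

After Dec 1: 199 on hand, pool $3,582.00 (≈ $18.0000 each)
After Dec 4: 519 on hand, pool $9,342.00 (≈ $18.0000 each)
After Dec 9: 638 on hand, pool $11,841.00 (≈ $18.5596 each)
Dec 11, sell 124: 124/638 × $11,841.00 → $2,301.38
Ending inventory (cost pool remaining) = $9,539.62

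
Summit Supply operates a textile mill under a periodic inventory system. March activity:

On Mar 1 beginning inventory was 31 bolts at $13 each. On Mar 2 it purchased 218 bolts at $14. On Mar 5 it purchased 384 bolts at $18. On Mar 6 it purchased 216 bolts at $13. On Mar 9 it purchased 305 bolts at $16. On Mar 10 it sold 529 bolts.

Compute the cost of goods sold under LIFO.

COGS = $7,832

Mar 10, 529 sold [LIFO — newest first]: 305 @ $16 + 216 @ $13 + 8 @ $18 = $7,832
Ending inventory: 31 @ $13 + 218 @ $14 + 376 @ $18 = $10,223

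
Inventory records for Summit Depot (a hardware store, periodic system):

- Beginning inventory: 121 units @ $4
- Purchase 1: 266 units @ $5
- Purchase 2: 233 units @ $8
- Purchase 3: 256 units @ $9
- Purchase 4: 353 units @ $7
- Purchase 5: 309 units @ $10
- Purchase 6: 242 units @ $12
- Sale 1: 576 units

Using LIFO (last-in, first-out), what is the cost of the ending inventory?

Ending inventory = $8,278

Sale 1 (576) [LIFO — newest first]: 242 @ $12 + 309 @ $10 + 25 @ $7 = $6,169
Ending inventory: 121 @ $4 + 266 @ $5 + 233 @ $8 + 256 @ $9 + 328 @ $7 = $8,278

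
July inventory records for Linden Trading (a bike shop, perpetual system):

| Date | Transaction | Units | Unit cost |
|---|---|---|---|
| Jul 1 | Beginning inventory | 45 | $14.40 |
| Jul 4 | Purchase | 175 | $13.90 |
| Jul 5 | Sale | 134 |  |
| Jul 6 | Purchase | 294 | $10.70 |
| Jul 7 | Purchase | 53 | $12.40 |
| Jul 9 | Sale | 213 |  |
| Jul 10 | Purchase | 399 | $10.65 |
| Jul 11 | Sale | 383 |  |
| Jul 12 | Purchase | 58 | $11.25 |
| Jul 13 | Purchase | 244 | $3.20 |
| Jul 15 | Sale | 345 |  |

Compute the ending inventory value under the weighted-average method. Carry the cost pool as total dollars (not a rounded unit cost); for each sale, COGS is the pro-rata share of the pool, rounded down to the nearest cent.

Ending inventory = $1,443.33

After Jul 1: 45 on hand, pool $648.00 (≈ $14.4000 each)
After Jul 4: 220 on hand, pool $3,080.50 (≈ $14.0023 each)
Jul 5, sell 134: 134/220 × $3,080.50 → $1,876.30
After Jul 6: 380 on hand, pool $4,350.00 (≈ $11.4474 each)
After Jul 7: 433 on hand, pool $5,007.20 (≈ $11.5640 each)
Jul 9, sell 213: 213/433 × $5,007.20 → $2,463.12
After Jul 10: 619 on hand, pool $6,793.43 (≈ $10.9748 each)
Jul 11, sell 383: 383/619 × $6,793.43 → $4,203.36
After Jul 12: 294 on hand, pool $3,242.57 (≈ $11.0291 each)
After Jul 13: 538 on hand, pool $4,023.37 (≈ $7.4784 each)
Jul 15, sell 345: 345/538 × $4,023.37 → $2,580.04
Total COGS = $1,876.30 + $2,463.12 + $4,203.36 + $2,580.04 = $11,122.82
Ending inventory (cost pool remaining) = $1,443.33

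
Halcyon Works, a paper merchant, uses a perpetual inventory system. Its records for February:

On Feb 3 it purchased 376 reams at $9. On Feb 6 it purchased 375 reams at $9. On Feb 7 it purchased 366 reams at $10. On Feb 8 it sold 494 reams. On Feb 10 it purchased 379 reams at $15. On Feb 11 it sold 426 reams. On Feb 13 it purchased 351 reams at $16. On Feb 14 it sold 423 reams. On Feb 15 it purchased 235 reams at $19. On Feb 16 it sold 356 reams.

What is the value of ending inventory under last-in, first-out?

Ending inventory = $3,447

Feb 8, 494 sold [LIFO — newest first]: 366 @ $10 + 128 @ $9 = $4,812
Feb 11, 426 sold [LIFO — newest first]: 379 @ $15 + 47 @ $9 = $6,108
Feb 14, 423 sold [LIFO — newest first]: 351 @ $16 + 72 @ $9 = $6,264
Feb 16, 356 sold [LIFO — newest first]: 235 @ $19 + 121 @ $9 = $5,554
Total COGS = $4,812 + $6,108 + $6,264 + $5,554 = $22,738
Ending inventory: 376 @ $9 + 7 @ $9 = $3,447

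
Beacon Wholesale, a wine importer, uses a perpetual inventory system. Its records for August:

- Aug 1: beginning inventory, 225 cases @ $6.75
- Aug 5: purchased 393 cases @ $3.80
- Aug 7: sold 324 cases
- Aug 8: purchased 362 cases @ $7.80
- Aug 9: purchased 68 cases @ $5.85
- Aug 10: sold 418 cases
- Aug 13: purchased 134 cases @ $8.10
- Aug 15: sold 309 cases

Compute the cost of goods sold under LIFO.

COGS = $6,434.70

Aug 7, 324 sold [LIFO — newest first]: 324 @ $3.80 = $1,231.20
Aug 10, 418 sold [LIFO — newest first]: 68 @ $5.85 + 350 @ $7.80 = $3,127.80
Aug 15, 309 sold [LIFO — newest first]: 134 @ $8.10 + 12 @ $7.80 + 69 @ $3.80 + 94 @ $6.75 = $2,075.70
Total COGS = $1,231.20 + $3,127.80 + $2,075.70 = $6,434.70
Ending inventory: 131 @ $6.75 = $884.25
Check: goods available $7,318.95 = COGS $6,434.70 + ending $884.25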